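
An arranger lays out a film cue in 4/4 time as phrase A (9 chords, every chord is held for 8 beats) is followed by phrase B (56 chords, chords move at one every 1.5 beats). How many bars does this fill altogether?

39 bars

A: 9 × 8 = 72 beats = 18 bars.
B: 56 × 1.5 = 84 beats = 21 bars.
Total: 18 + 21 = 39 bars.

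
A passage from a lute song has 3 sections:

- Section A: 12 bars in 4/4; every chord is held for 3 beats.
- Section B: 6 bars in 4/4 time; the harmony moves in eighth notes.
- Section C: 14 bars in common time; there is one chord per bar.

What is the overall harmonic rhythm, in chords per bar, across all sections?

39/16 chords per bar

A: 12 × 4 = 48 beats ÷ 3 = 16 chords.
B: 6 × 4 = 24 beats ÷ 0.5 = 48 chords.
C: 14 × 4 = 56 beats ÷ 4 = 14 chords.
Overall: 78 chords over 32 bars → 78/32 = 39/16 chords per bar.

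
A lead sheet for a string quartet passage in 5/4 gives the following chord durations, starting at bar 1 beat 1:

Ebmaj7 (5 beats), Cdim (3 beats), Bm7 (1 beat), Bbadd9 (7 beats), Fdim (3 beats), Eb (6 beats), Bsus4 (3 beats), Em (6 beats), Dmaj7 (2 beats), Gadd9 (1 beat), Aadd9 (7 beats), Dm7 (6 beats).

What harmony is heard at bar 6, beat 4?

Beat 4 of bar 6 is beat (6−1)×5 + 4 = 29 overall.
Running totals: Ebmaj7 ends at 5, Cdim ends at 8, Bm7 ends at 9, Bbadd9 ends at 16, Fdim ends at 19, Eb ends at 25, Bsus4 ends at 28, Em ends at 34.
Beat 29 falls within Em.

Em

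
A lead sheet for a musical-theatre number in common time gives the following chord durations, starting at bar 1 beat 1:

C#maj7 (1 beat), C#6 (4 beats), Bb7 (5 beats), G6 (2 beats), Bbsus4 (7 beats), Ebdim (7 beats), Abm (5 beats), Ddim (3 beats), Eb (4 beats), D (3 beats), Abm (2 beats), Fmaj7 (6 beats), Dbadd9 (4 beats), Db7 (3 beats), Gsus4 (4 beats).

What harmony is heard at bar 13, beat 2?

Dbadd9

Beat 2 of bar 13 is beat (13−1)×4 + 2 = 50 overall.
Running totals: C#maj7 ends at 1, C#6 ends at 5, Bb7 ends at 10, G6 ends at 12, Bbsus4 ends at 19, Ebdim ends at 26, Abm ends at 31, Ddim ends at 34, Eb ends at 38, D ends at 41, Abm ends at 43, Fmaj7 ends at 49, Dbadd9 ends at 53.
Beat 50 falls within Dbadd9.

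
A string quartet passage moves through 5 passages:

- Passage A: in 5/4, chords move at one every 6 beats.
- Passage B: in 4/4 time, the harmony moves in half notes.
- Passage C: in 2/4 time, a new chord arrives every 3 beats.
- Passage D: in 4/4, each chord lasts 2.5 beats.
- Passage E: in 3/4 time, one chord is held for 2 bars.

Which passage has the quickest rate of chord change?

A: 5/6 = 5/6 chords/bar.
B: 4/2 = 2 chords/bar.
C: 2/3 = 2/3 chords/bar.
D: 4/2.5 = 1.6 chords/bar.
E: 3/6 = 0.5 chords/bar.
Fastest is B at 2 chords/bar.

Passage B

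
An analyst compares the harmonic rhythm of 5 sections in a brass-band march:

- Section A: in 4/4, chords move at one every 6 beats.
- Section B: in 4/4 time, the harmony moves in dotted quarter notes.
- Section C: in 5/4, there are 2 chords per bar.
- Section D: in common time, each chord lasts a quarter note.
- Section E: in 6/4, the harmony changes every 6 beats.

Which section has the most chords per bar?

Section D

A: 4/6 = 2/3 chords/bar.
B: 4/1.5 = 8/3 chords/bar.
C: 5/2.5 = 2 chords/bar.
D: 4/1 = 4 chords/bar.
E: 6/6 = 1 chord/bar.
Fastest is D at 4 chords/bar.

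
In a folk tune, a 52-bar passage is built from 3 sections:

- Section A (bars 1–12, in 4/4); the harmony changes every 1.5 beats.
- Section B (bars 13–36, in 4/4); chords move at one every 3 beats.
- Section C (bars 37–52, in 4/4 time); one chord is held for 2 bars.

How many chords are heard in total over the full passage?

72 chords

A has 48 beats and chords last 1.5 each, so 32 chords.
B has 96 beats and chords last 3 each, so 32 chords.
C has 64 beats and chords last 8 each, so 8 chords.
Total: 32 + 32 + 8 = 72.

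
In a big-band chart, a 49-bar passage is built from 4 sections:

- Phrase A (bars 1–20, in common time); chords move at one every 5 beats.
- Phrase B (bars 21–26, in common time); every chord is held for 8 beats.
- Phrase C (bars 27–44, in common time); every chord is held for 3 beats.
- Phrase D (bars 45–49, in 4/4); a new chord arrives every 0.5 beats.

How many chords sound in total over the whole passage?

A: 20·4 = 80 beats, 80/5 = 16 chords.
B: 6·4 = 24 beats, 24/8 = 3 chords.
C: 18·4 = 72 beats, 72/3 = 24 chords.
D: 5·4 = 20 beats, 20/0.5 = 40 chords.
Total: 16 + 3 + 24 + 40 = 83.

83 chords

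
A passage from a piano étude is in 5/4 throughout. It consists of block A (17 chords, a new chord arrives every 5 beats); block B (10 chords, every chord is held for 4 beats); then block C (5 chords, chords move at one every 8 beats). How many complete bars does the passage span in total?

A: 17 × 5 = 85 beats = 17 bars.
B: 10 × 4 = 40 beats = 8 bars.
C: 5 × 8 = 40 beats = 8 bars.
Total: 17 + 8 + 8 = 33 bars.

33 bars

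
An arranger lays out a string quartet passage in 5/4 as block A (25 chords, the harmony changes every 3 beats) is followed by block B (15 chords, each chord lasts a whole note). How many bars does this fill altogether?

A: 25 × 3 = 75 beats = 15 bars.
B: 15 × 4 = 60 beats = 12 bars.
Total: 15 + 12 = 27 bars.

27 bars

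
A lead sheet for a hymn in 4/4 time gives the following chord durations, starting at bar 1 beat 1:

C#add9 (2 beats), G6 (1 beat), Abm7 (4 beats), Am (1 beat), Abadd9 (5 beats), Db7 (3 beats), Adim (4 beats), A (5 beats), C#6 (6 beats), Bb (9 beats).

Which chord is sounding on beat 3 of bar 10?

Beat 3 of bar 10 is beat (10−1)×4 + 3 = 39 overall.
Running totals: C#add9 ends at 2, G6 ends at 3, Abm7 ends at 7, Am ends at 8, Abadd9 ends at 13, Db7 ends at 16, Adim ends at 20, A ends at 25, C#6 ends at 31, Bb ends at 40.
Beat 39 falls within Bb.

Bb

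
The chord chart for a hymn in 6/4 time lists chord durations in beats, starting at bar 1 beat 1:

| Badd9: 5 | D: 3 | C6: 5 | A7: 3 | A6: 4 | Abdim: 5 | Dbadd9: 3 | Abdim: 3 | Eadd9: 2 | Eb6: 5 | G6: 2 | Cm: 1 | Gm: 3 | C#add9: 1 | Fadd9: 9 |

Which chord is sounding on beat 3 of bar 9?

Fadd9

Beat 3 of bar 9 is beat (9−1)×6 + 3 = 51 overall.
Running totals: Badd9 ends at 5, D ends at 8, C6 ends at 13, A7 ends at 16, A6 ends at 20, Abdim ends at 25, Dbadd9 ends at 28, Abdim ends at 31, Eadd9 ends at 33, Eb6 ends at 38, G6 ends at 40, Cm ends at 41, Gm ends at 44, C#add9 ends at 45, Fadd9 ends at 54.
Beat 51 falls within Fadd9.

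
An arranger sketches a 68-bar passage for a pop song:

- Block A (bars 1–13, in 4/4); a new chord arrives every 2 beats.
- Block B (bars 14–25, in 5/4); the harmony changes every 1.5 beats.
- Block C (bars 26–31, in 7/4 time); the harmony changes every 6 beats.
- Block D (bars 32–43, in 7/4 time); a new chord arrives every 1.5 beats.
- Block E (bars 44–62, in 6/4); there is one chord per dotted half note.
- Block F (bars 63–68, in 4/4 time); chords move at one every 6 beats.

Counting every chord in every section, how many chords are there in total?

171 chords

A has 52 beats and chords last 2 each, so 26 chords.
B has 60 beats and chords last 1.5 each, so 40 chords.
C has 42 beats and chords last 6 each, so 7 chords.
D has 84 beats and chords last 1.5 each, so 56 chords.
E has 114 beats and chords last 3 each, so 38 chords.
F has 24 beats and chords last 6 each, so 4 chords.
Total: 26 + 40 + 7 + 56 + 38 + 4 = 171.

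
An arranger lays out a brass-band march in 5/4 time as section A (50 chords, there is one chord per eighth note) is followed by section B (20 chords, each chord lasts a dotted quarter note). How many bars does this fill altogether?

A: 50 × 0.5 = 25 beats = 5 bars.
B: 20 × 1.5 = 30 beats = 6 bars.
Total: 5 + 6 = 11 bars.

11 bars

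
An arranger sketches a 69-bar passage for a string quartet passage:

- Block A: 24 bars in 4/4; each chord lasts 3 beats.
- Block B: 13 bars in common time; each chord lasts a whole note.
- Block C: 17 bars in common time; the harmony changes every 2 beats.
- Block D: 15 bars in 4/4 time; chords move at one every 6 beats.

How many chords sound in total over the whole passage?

A: 24·4 = 96 beats, 96/3 = 32 chords.
B: 13·4 = 52 beats, 52/4 = 13 chords.
C: 17·4 = 68 beats, 68/2 = 34 chords.
D: 15·4 = 60 beats, 60/6 = 10 chords.
Total: 32 + 13 + 34 + 10 = 89.

89 chords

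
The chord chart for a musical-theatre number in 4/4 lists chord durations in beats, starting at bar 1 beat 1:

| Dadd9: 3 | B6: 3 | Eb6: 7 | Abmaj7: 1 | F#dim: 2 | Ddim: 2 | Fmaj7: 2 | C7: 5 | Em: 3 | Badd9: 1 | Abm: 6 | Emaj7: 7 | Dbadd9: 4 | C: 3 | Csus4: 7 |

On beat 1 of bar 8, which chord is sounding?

Beat 1 of bar 8 is beat (8−1)×4 + 1 = 29 overall.
Running totals: Dadd9 ends at 3, B6 ends at 6, Eb6 ends at 13, Abmaj7 ends at 14, F#dim ends at 16, Ddim ends at 18, Fmaj7 ends at 20, C7 ends at 25, Em ends at 28, Badd9 ends at 29.
Beat 29 falls within Badd9.

Badd9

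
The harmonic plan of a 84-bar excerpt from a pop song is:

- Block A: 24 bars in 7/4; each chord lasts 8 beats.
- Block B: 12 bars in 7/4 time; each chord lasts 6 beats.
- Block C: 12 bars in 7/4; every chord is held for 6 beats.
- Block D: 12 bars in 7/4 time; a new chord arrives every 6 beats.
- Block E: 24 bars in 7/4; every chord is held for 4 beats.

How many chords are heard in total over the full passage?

105 chords

A: 24 bars × 7 beats = 168 beats; 8 beats/chord → 21 chords.
B: 12 bars × 7 beats = 84 beats; 6 beats/chord → 14 chords.
C: 12 bars × 7 beats = 84 beats; 6 beats/chord → 14 chords.
D: 12 bars × 7 beats = 84 beats; 6 beats/chord → 14 chords.
E: 24 bars × 7 beats = 168 beats; 4 beats/chord → 42 chords.
Total: 21 + 14 + 14 + 14 + 42 = 105.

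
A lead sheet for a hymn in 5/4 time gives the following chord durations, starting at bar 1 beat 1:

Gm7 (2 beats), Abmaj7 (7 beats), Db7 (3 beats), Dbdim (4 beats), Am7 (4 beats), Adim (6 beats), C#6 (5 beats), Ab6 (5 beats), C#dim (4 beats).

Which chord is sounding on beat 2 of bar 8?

C#dim

Beat 2 of bar 8 is beat (8−1)×5 + 2 = 37 overall.
Running totals: Gm7 ends at 2, Abmaj7 ends at 9, Db7 ends at 12, Dbdim ends at 16, Am7 ends at 20, Adim ends at 26, C#6 ends at 31, Ab6 ends at 36, C#dim ends at 40.
Beat 37 falls within C#dim.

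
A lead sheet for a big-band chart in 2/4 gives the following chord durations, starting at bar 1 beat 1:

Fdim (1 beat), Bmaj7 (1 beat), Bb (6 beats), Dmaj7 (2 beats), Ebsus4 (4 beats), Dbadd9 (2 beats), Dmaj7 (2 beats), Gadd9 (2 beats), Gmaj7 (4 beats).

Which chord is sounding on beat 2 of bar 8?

Beat 2 of bar 8 is beat (8−1)×2 + 2 = 16 overall.
Running totals: Fdim ends at 1, Bmaj7 ends at 2, Bb ends at 8, Dmaj7 ends at 10, Ebsus4 ends at 14, Dbadd9 ends at 16.
Beat 16 falls within Dbadd9.

Dbadd9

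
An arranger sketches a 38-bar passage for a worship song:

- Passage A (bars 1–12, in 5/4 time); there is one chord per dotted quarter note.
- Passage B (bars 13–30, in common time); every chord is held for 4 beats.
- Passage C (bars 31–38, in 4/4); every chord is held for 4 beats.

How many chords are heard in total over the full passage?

A: 12·5 = 60 beats, 60/1.5 = 40 chords.
B: 18·4 = 72 beats, 72/4 = 18 chords.
C: 8·4 = 32 beats, 32/4 = 8 chords.
Total: 40 + 18 + 8 = 66.

66 chords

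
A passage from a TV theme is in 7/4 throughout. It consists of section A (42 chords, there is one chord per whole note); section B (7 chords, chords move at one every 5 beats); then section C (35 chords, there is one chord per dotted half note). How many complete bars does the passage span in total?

44 bars

A: 42 × 4 = 168 beats = 24 bars.
B: 7 × 5 = 35 beats = 5 bars.
C: 35 × 3 = 105 beats = 15 bars.
Total: 24 + 5 + 15 = 44 bars.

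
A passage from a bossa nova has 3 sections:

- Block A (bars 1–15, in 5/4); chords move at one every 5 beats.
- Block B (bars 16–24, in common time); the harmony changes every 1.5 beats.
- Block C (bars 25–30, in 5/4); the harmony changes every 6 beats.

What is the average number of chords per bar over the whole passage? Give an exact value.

22/15 chords per bar

A: 15 bars of 5 beats is 75 beats; at 5 beats each that's 15 chords.
B: 9 bars of 4 beats is 36 beats; at 1.5 beats each that's 24 chords.
C: 6 bars of 5 beats is 30 beats; at 6 beats each that's 5 chords.
Overall: 44 chords over 30 bars → 44/30 = 22/15 chords per bar.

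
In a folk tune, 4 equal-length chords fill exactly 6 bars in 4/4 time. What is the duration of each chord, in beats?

6 beats

6 bars × 4 beats/bar = 24 beats total.
24 beats ÷ 4 chords = 6 beats per chord.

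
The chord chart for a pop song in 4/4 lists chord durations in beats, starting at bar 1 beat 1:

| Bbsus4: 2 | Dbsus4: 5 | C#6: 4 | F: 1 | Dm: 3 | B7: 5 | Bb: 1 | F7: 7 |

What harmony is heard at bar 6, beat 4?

F7

Beat 4 of bar 6 is beat (6−1)×4 + 4 = 24 overall.
Running totals: Bbsus4 ends at 2, Dbsus4 ends at 7, C#6 ends at 11, F ends at 12, Dm ends at 15, B7 ends at 20, Bb ends at 21, F7 ends at 28.
Beat 24 falls within F7.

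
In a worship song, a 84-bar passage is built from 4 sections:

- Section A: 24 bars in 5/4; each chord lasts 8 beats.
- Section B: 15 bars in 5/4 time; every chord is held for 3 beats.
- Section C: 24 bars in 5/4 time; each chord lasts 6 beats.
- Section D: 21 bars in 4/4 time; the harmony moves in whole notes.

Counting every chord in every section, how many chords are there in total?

A: 24·5 = 120 beats, 120/8 = 15 chords.
B: 15·5 = 75 beats, 75/3 = 25 chords.
C: 24·5 = 120 beats, 120/6 = 20 chords.
D: 21·4 = 84 beats, 84/4 = 21 chords.
Total: 15 + 25 + 20 + 21 = 81.

81 chords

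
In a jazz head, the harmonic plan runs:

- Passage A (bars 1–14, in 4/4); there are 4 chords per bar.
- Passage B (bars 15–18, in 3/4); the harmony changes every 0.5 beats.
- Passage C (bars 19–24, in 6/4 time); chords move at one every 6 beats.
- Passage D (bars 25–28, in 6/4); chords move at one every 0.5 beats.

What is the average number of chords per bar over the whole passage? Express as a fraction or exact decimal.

67/14 chords per bar

A: 14 × 4 = 56 beats ÷ 1 = 56 chords.
B: 4 × 3 = 12 beats ÷ 0.5 = 24 chords.
C: 6 × 6 = 36 beats ÷ 6 = 6 chords.
D: 4 × 6 = 24 beats ÷ 0.5 = 48 chords.
Overall: 134 chords over 28 bars → 134/28 = 67/14 chords per bar.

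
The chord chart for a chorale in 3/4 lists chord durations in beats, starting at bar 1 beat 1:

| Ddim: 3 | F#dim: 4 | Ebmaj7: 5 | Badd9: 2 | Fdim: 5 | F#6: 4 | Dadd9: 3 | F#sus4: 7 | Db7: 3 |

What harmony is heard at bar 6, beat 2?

Fdim

Beat 2 of bar 6 is beat (6−1)×3 + 2 = 17 overall.
Running totals: Ddim ends at 3, F#dim ends at 7, Ebmaj7 ends at 12, Badd9 ends at 14, Fdim ends at 19.
Beat 17 falls within Fdim.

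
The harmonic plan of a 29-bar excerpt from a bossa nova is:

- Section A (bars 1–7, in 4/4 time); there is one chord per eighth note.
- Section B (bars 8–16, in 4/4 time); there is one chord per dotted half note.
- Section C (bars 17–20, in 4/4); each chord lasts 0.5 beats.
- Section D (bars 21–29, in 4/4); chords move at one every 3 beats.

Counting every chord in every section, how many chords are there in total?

A: 7·4 = 28 beats, 28/0.5 = 56 chords.
B: 9·4 = 36 beats, 36/3 = 12 chords.
C: 4·4 = 16 beats, 16/0.5 = 32 chords.
D: 9·4 = 36 beats, 36/3 = 12 chords.
Total: 56 + 12 + 32 + 12 = 112.

112 chords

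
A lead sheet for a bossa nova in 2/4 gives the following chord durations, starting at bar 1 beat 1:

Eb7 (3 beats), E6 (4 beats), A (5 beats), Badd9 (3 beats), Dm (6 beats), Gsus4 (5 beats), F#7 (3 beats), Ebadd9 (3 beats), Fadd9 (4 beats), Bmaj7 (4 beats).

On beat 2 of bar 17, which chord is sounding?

Beat 2 of bar 17 is beat (17−1)×2 + 2 = 34 overall.
Running totals: Eb7 ends at 3, E6 ends at 7, A ends at 12, Badd9 ends at 15, Dm ends at 21, Gsus4 ends at 26, F#7 ends at 29, Ebadd9 ends at 32, Fadd9 ends at 36.
Beat 34 falls within Fadd9.

Fadd9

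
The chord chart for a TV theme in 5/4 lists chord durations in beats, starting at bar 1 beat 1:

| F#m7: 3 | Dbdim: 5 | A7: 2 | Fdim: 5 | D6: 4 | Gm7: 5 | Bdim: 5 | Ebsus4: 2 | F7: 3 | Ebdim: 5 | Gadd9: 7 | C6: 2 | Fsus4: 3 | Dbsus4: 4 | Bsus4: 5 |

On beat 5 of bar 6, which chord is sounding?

Beat 5 of bar 6 is beat (6−1)×5 + 5 = 30 overall.
Running totals: F#m7 ends at 3, Dbdim ends at 8, A7 ends at 10, Fdim ends at 15, D6 ends at 19, Gm7 ends at 24, Bdim ends at 29, Ebsus4 ends at 31.
Beat 30 falls within Ebsus4.

Ebsus4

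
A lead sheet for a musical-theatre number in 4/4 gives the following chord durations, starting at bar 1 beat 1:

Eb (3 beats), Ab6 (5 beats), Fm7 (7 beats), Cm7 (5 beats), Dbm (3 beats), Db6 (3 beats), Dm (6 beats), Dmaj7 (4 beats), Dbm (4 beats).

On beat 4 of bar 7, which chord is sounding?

Beat 4 of bar 7 is beat (7−1)×4 + 4 = 28 overall.
Running totals: Eb ends at 3, Ab6 ends at 8, Fm7 ends at 15, Cm7 ends at 20, Dbm ends at 23, Db6 ends at 26, Dm ends at 32.
Beat 28 falls within Dm.

Dm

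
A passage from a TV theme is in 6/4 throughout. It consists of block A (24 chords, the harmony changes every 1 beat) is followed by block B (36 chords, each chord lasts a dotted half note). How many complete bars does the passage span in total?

A: 24 × 1 = 24 beats = 4 bars.
B: 36 × 3 = 108 beats = 18 bars.
Total: 4 + 18 = 22 bars.

22 bars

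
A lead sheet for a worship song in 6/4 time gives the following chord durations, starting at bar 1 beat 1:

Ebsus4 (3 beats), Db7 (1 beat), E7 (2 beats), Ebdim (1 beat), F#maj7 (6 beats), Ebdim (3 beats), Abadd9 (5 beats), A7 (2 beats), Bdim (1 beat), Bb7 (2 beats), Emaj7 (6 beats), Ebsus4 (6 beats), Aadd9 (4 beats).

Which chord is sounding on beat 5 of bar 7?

Aadd9

Beat 5 of bar 7 is beat (7−1)×6 + 5 = 41 overall.
Running totals: Ebsus4 ends at 3, Db7 ends at 4, E7 ends at 6, Ebdim ends at 7, F#maj7 ends at 13, Ebdim ends at 16, Abadd9 ends at 21, A7 ends at 23, Bdim ends at 24, Bb7 ends at 26, Emaj7 ends at 32, Ebsus4 ends at 38, Aadd9 ends at 42.
Beat 41 falls within Aadd9.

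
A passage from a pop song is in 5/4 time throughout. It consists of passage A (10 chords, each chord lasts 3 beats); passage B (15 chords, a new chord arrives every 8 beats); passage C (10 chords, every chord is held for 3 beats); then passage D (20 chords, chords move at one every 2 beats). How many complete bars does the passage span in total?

A: 10 × 3 = 30 beats = 6 bars.
B: 15 × 8 = 120 beats = 24 bars.
C: 10 × 3 = 30 beats = 6 bars.
D: 20 × 2 = 40 beats = 8 bars.
Total: 6 + 24 + 6 + 8 = 44 bars.

44 bars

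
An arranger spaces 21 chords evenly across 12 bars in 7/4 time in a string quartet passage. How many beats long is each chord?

12 bars × 7 beats/bar = 84 beats total.
84 beats ÷ 21 chords = 4 beats per chord.
(That is a whole note.)

4 beats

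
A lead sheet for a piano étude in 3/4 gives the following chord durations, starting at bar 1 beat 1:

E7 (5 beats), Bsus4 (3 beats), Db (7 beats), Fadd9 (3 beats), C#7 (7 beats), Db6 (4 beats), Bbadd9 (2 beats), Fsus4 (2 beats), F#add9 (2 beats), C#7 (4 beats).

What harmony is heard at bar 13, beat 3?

Beat 3 of bar 13 is beat (13−1)×3 + 3 = 39 overall.
Running totals: E7 ends at 5, Bsus4 ends at 8, Db ends at 15, Fadd9 ends at 18, C#7 ends at 25, Db6 ends at 29, Bbadd9 ends at 31, Fsus4 ends at 33, F#add9 ends at 35, C#7 ends at 39.
Beat 39 falls within C#7.

C#7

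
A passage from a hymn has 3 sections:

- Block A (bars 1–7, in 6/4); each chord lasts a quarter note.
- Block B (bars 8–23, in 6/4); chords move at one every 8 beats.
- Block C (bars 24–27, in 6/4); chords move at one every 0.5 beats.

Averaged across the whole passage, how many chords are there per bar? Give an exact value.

A: 7 × 6 = 42 beats ÷ 1 = 42 chords.
B: 16 × 6 = 96 beats ÷ 8 = 12 chords.
C: 4 × 6 = 24 beats ÷ 0.5 = 48 chords.
Overall: 102 chords over 27 bars → 102/27 = 34/9 chords per bar.

34/9 chords per bar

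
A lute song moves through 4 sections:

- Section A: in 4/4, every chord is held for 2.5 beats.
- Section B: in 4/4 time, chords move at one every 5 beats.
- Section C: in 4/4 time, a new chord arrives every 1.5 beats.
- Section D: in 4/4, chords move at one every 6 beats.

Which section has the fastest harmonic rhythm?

A: each chord is 2.5 beats in 4/4, so 1.6 per bar.
B: each chord is 5 beats in 4/4, so 0.8 per bar.
C: each chord is 1.5 beats in 4/4, so 8/3 per bar.
D: each chord is 6 beats in 4/4, so 2/3 per bar.
Fastest is C at 8/3 chords/bar.

Section C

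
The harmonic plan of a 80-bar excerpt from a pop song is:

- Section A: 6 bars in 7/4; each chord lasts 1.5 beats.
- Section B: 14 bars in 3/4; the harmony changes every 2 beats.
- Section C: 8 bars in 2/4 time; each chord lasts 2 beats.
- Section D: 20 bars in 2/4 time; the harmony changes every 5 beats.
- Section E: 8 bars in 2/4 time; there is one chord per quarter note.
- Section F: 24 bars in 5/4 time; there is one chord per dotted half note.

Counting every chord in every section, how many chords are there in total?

121 chords

A: 6·7 = 42 beats, 42/1.5 = 28 chords.
B: 14·3 = 42 beats, 42/2 = 21 chords.
C: 8·2 = 16 beats, 16/2 = 8 chords.
D: 20·2 = 40 beats, 40/5 = 8 chords.
E: 8·2 = 16 beats, 16/1 = 16 chords.
F: 24·5 = 120 beats, 120/3 = 40 chords.
Total: 28 + 21 + 8 + 8 + 16 + 40 = 121.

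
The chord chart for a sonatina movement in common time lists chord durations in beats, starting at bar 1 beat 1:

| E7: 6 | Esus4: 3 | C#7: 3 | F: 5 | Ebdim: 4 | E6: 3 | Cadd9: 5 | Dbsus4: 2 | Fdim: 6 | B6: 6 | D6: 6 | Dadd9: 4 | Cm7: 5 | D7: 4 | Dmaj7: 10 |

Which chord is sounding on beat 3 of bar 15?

Beat 3 of bar 15 is beat (15−1)×4 + 3 = 59 overall.
Running totals: E7 ends at 6, Esus4 ends at 9, C#7 ends at 12, F ends at 17, Ebdim ends at 21, E6 ends at 24, Cadd9 ends at 29, Dbsus4 ends at 31, Fdim ends at 37, B6 ends at 43, D6 ends at 49, Dadd9 ends at 53, Cm7 ends at 58, D7 ends at 62.
Beat 59 falls within D7.

D7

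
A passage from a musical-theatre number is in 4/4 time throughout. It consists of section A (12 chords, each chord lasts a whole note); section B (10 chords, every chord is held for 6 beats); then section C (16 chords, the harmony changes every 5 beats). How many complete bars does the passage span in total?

A: 12 × 4 = 48 beats = 12 bars.
B: 10 × 6 = 60 beats = 15 bars.
C: 16 × 5 = 80 beats = 20 bars.
Total: 12 + 15 + 20 = 47 bars.

47 bars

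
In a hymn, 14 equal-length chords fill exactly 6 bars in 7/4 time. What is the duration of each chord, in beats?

6 bars × 7 beats/bar = 42 beats total.
42 beats ÷ 14 chords = 3 beats per chord.
(That is a dotted half note.)

3 beats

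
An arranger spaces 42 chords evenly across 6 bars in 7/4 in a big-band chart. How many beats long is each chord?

1 beat

6 bars × 7 beats/bar = 42 beats total.
42 beats ÷ 42 chords = 1 beats per chord.
(That is a quarter note.)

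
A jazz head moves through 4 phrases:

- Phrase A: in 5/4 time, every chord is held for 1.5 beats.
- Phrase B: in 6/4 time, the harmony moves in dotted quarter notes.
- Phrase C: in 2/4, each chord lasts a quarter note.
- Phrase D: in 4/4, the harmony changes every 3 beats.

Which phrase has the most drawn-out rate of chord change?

Phrase D

A: 5 beats/bar ÷ 1.5 beats/chord = 10/3 chords/bar.
B: 6 beats/bar ÷ 1.5 beats/chord = 4 chords/bar.
C: 2 beats/bar ÷ 1 beat/chord = 2 chords/bar.
D: 4 beats/bar ÷ 3 beats/chord = 4/3 chords/bar.
Slowest is D at 4/3 chords/bar.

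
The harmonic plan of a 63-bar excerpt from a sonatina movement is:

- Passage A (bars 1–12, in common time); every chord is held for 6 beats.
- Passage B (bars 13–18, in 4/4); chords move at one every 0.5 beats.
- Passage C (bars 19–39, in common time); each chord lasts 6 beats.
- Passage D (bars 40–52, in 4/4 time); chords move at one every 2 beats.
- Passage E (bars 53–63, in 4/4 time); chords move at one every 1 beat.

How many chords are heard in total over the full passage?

140 chords

A: 12 bars × 4 beats = 48 beats; 6 beats/chord → 8 chords.
B: 6 bars × 4 beats = 24 beats; 0.5 beats/chord → 48 chords.
C: 21 bars × 4 beats = 84 beats; 6 beats/chord → 14 chords.
D: 13 bars × 4 beats = 52 beats; 2 beats/chord → 26 chords.
E: 11 bars × 4 beats = 44 beats; 1 beat/chord → 44 chords.
Total: 8 + 48 + 14 + 26 + 44 = 140.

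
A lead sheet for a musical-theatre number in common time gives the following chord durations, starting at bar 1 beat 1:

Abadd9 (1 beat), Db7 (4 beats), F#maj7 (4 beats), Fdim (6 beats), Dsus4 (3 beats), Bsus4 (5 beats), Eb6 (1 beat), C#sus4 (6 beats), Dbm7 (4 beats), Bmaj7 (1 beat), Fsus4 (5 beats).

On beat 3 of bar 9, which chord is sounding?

Beat 3 of bar 9 is beat (9−1)×4 + 3 = 35 overall.
Running totals: Abadd9 ends at 1, Db7 ends at 5, F#maj7 ends at 9, Fdim ends at 15, Dsus4 ends at 18, Bsus4 ends at 23, Eb6 ends at 24, C#sus4 ends at 30, Dbm7 ends at 34, Bmaj7 ends at 35.
Beat 35 falls within Bmaj7.

Bmaj7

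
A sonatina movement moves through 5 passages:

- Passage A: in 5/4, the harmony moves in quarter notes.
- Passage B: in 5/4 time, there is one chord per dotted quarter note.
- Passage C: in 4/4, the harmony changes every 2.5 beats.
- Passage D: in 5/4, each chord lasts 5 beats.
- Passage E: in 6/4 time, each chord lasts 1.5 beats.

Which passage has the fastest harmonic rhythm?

Passage A

A: each chord is 1 beat in 5/4, so 5 per bar.
B: each chord is 1.5 beats in 5/4, so 10/3 per bar.
C: each chord is 2.5 beats in 4/4, so 1.6 per bar.
D: each chord is 5 beats in 5/4, so 1 per bar.
E: each chord is 1.5 beats in 6/4, so 4 per bar.
Fastest is A at 5 chords/bar.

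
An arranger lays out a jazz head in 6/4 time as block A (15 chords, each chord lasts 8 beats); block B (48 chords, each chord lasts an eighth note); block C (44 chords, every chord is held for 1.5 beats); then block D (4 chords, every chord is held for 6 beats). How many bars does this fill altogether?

A: 15 × 8 = 120 beats = 20 bars.
B: 48 × 0.5 = 24 beats = 4 bars.
C: 44 × 1.5 = 66 beats = 11 bars.
D: 4 × 6 = 24 beats = 4 bars.
Total: 20 + 4 + 11 + 4 = 39 bars.

39 bars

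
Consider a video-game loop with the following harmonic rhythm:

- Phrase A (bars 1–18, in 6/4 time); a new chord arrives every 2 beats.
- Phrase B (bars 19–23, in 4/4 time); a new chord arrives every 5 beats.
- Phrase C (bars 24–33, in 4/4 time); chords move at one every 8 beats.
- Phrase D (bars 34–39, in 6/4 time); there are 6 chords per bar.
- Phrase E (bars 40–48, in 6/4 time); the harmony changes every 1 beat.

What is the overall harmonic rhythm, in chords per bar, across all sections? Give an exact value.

51/16 chords per bar

A: 18 bars of 6 beats is 108 beats; at 2 beats each that's 54 chords.
B: 5 bars of 4 beats is 20 beats; at 5 beats each that's 4 chords.
C: 10 bars of 4 beats is 40 beats; at 8 beats each that's 5 chords.
D: 6 bars of 6 beats is 36 beats; at 1 beat each that's 36 chords.
E: 9 bars of 6 beats is 54 beats; at 1 beat each that's 54 chords.
Overall: 153 chords over 48 bars → 153/48 = 51/16 chords per bar.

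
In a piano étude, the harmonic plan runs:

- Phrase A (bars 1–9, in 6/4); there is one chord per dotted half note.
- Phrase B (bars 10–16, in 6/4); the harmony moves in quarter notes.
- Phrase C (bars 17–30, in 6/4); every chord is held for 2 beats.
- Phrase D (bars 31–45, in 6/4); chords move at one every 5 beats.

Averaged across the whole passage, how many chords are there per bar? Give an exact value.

8/3 chords per bar

A: 9 bars of 6 beats is 54 beats; at 3 beats each that's 18 chords.
B: 7 bars of 6 beats is 42 beats; at 1 beat each that's 42 chords.
C: 14 bars of 6 beats is 84 beats; at 2 beats each that's 42 chords.
D: 15 bars of 6 beats is 90 beats; at 5 beats each that's 18 chords.
Overall: 120 chords over 45 bars → 120/45 = 8/3 chords per bar.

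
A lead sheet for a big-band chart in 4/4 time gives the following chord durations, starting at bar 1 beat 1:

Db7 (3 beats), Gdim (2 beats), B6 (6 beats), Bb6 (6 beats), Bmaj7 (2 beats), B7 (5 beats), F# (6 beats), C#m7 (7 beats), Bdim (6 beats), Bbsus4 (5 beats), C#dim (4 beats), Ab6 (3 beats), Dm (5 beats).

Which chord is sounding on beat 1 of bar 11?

Bdim

Beat 1 of bar 11 is beat (11−1)×4 + 1 = 41 overall.
Running totals: Db7 ends at 3, Gdim ends at 5, B6 ends at 11, Bb6 ends at 17, Bmaj7 ends at 19, B7 ends at 24, F# ends at 30, C#m7 ends at 37, Bdim ends at 43.
Beat 41 falls within Bdim.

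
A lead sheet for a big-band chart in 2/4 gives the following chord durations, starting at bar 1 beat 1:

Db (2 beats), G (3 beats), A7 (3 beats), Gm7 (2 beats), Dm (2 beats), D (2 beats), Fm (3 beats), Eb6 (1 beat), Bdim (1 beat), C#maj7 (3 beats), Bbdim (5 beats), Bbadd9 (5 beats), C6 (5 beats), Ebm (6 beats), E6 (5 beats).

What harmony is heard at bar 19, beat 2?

Ebm

Beat 2 of bar 19 is beat (19−1)×2 + 2 = 38 overall.
Running totals: Db ends at 2, G ends at 5, A7 ends at 8, Gm7 ends at 10, Dm ends at 12, D ends at 14, Fm ends at 17, Eb6 ends at 18, Bdim ends at 19, C#maj7 ends at 22, Bbdim ends at 27, Bbadd9 ends at 32, C6 ends at 37, Ebm ends at 43.
Beat 38 falls within Ebm.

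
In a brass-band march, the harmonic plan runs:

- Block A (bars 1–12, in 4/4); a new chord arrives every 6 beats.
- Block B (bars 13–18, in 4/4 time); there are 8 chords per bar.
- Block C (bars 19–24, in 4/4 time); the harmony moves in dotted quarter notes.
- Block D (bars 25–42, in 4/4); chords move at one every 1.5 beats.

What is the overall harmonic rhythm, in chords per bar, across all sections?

20/7 chords per bar

A: 12 bars of 4 beats is 48 beats; at 6 beats each that's 8 chords.
B: 6 bars of 4 beats is 24 beats; at 0.5 beats each that's 48 chords.
C: 6 bars of 4 beats is 24 beats; at 1.5 beats each that's 16 chords.
D: 18 bars of 4 beats is 72 beats; at 1.5 beats each that's 48 chords.
Overall: 120 chords over 42 bars → 120/42 = 20/7 chords per bar.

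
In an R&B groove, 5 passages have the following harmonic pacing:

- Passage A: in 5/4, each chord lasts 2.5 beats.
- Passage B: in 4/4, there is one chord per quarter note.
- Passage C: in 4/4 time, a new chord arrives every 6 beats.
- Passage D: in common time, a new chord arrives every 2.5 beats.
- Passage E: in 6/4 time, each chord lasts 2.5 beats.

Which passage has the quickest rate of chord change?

A: 5 beats/bar ÷ 2.5 beats/chord = 2 chords/bar.
B: 4 beats/bar ÷ 1 beat/chord = 4 chords/bar.
C: 4 beats/bar ÷ 6 beats/chord = 2/3 chords/bar.
D: 4 beats/bar ÷ 2.5 beats/chord = 1.6 chords/bar.
E: 6 beats/bar ÷ 2.5 beats/chord = 2.4 chords/bar.
Fastest is B at 4 chords/bar.

Passage B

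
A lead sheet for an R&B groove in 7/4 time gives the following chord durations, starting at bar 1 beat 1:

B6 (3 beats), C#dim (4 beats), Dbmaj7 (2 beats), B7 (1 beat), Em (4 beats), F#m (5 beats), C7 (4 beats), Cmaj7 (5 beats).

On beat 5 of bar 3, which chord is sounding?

Beat 5 of bar 3 is beat (3−1)×7 + 5 = 19 overall.
Running totals: B6 ends at 3, C#dim ends at 7, Dbmaj7 ends at 9, B7 ends at 10, Em ends at 14, F#m ends at 19.
Beat 19 falls within F#m.

F#m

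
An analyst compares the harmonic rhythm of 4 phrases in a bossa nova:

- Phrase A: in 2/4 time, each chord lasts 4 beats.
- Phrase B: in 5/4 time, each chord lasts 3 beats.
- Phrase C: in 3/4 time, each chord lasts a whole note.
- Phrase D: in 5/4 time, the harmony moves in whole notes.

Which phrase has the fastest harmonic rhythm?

Phrase B

A: 2 beats/bar ÷ 4 beats/chord = 0.5 chords/bar.
B: 5 beats/bar ÷ 3 beats/chord = 5/3 chords/bar.
C: 3 beats/bar ÷ 4 beats/chord = 0.75 chords/bar.
D: 5 beats/bar ÷ 4 beats/chord = 1.25 chords/bar.
Fastest is B at 5/3 chords/bar.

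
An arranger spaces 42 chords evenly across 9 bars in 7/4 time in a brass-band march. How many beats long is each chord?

1.5 beats

9 bars × 7 beats/bar = 63 beats total.
63 beats ÷ 42 chords = 1.5 beats per chord.
(That is a dotted quarter note.)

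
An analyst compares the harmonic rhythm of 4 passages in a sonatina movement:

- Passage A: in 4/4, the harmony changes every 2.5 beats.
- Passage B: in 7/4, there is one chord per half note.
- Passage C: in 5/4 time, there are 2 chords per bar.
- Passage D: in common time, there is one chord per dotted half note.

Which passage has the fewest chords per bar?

Passage D

A: 4/2.5 = 1.6 chords/bar.
B: 7/2 = 3.5 chords/bar.
C: 5/2.5 = 2 chords/bar.
D: 4/3 = 4/3 chords/bar.
Slowest is D at 4/3 chords/bar.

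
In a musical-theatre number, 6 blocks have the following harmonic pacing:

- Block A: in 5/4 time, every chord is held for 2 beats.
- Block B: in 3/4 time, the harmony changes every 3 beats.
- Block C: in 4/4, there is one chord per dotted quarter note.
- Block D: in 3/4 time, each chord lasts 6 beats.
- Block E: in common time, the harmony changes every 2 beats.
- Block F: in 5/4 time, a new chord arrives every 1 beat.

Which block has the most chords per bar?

Block F

A: each chord is 2 beats in 5/4, so 2.5 per bar.
B: each chord is 3 beats in 3/4, so 1 per bar.
C: each chord is 1.5 beats in 4/4, so 8/3 per bar.
D: each chord is 6 beats in 3/4, so 0.5 per bar.
E: each chord is 2 beats in 4/4, so 2 per bar.
F: each chord is 1 beat in 5/4, so 5 per bar.
Fastest is F at 5 chords/bar.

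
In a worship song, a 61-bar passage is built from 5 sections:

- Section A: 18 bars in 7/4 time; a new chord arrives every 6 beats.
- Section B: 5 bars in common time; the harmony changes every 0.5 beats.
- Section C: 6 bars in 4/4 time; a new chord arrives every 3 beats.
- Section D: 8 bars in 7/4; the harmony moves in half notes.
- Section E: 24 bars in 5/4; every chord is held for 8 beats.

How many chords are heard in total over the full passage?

A has 126 beats and chords last 6 each, so 21 chords.
B has 20 beats and chords last 0.5 each, so 40 chords.
C has 24 beats and chords last 3 each, so 8 chords.
D has 56 beats and chords last 2 each, so 28 chords.
E has 120 beats and chords last 8 each, so 15 chords.
Total: 21 + 40 + 8 + 28 + 15 = 112.

112 chords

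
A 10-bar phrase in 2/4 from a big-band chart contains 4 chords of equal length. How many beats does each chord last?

5 beats

10 bars × 2 beats/bar = 20 beats total.
20 beats ÷ 4 chords = 5 beats per chord.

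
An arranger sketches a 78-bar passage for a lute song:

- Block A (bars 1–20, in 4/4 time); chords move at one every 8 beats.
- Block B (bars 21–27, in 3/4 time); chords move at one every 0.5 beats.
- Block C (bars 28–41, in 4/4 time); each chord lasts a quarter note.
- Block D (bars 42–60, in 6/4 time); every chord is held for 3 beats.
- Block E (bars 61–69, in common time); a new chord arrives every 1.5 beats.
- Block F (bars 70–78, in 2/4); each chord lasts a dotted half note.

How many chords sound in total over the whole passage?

A: 20·4 = 80 beats, 80/8 = 10 chords.
B: 7·3 = 21 beats, 21/0.5 = 42 chords.
C: 14·4 = 56 beats, 56/1 = 56 chords.
D: 19·6 = 114 beats, 114/3 = 38 chords.
E: 9·4 = 36 beats, 36/1.5 = 24 chords.
F: 9·2 = 18 beats, 18/3 = 6 chords.
Total: 10 + 42 + 56 + 38 + 24 + 6 = 176.

176 chords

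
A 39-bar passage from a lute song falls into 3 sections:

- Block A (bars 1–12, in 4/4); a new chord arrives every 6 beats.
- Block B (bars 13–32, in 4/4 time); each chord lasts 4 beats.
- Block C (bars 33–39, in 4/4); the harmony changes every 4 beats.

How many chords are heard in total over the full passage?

35 chords

A: 12 bars × 4 beats = 48 beats; 6 beats/chord → 8 chords.
B: 20 bars × 4 beats = 80 beats; 4 beats/chord → 20 chords.
C: 7 bars × 4 beats = 28 beats; 4 beats/chord → 7 chords.
Total: 8 + 20 + 7 = 35.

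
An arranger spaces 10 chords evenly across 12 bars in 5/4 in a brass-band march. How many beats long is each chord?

6 beats

12 bars × 5 beats/bar = 60 beats total.
60 beats ÷ 10 chords = 6 beats per chord.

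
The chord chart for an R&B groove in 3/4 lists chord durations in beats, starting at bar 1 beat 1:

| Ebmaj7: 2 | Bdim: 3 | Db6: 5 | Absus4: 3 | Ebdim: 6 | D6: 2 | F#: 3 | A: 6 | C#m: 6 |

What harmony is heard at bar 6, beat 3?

Ebdim

Beat 3 of bar 6 is beat (6−1)×3 + 3 = 18 overall.
Running totals: Ebmaj7 ends at 2, Bdim ends at 5, Db6 ends at 10, Absus4 ends at 13, Ebdim ends at 19.
Beat 18 falls within Ebdim.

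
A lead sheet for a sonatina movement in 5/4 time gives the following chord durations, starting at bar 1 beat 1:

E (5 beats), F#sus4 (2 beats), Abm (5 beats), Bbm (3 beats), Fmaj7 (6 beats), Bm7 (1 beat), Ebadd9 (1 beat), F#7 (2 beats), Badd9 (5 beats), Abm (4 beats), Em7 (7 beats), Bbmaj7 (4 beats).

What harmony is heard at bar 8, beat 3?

Em7

Beat 3 of bar 8 is beat (8−1)×5 + 3 = 38 overall.
Running totals: E ends at 5, F#sus4 ends at 7, Abm ends at 12, Bbm ends at 15, Fmaj7 ends at 21, Bm7 ends at 22, Ebadd9 ends at 23, F#7 ends at 25, Badd9 ends at 30, Abm ends at 34, Em7 ends at 41.
Beat 38 falls within Em7.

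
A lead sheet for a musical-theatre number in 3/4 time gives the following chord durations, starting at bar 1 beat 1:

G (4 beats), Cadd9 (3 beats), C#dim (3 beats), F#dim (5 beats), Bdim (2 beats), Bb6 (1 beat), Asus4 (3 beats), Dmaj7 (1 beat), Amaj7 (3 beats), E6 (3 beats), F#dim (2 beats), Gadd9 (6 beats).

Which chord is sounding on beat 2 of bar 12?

Gadd9

Beat 2 of bar 12 is beat (12−1)×3 + 2 = 35 overall.
Running totals: G ends at 4, Cadd9 ends at 7, C#dim ends at 10, F#dim ends at 15, Bdim ends at 17, Bb6 ends at 18, Asus4 ends at 21, Dmaj7 ends at 22, Amaj7 ends at 25, E6 ends at 28, F#dim ends at 30, Gadd9 ends at 36.
Beat 35 falls within Gadd9.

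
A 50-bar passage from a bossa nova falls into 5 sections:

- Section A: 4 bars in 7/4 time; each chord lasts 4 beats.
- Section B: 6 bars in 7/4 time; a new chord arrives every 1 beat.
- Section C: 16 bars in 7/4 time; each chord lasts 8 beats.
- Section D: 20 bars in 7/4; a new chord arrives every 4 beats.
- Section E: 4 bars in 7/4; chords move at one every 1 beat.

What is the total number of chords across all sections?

126 chords

A: 4·7 = 28 beats, 28/4 = 7 chords.
B: 6·7 = 42 beats, 42/1 = 42 chords.
C: 16·7 = 112 beats, 112/8 = 14 chords.
D: 20·7 = 140 beats, 140/4 = 35 chords.
E: 4·7 = 28 beats, 28/1 = 28 chords.
Total: 7 + 42 + 14 + 35 + 28 = 126.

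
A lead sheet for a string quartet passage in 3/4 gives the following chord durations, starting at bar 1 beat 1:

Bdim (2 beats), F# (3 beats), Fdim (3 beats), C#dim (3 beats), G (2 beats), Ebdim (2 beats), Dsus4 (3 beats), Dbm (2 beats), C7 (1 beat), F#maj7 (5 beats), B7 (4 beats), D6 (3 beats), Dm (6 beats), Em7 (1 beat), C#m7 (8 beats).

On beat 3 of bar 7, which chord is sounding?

C7

Beat 3 of bar 7 is beat (7−1)×3 + 3 = 21 overall.
Running totals: Bdim ends at 2, F# ends at 5, Fdim ends at 8, C#dim ends at 11, G ends at 13, Ebdim ends at 15, Dsus4 ends at 18, Dbm ends at 20, C7 ends at 21.
Beat 21 falls within C7.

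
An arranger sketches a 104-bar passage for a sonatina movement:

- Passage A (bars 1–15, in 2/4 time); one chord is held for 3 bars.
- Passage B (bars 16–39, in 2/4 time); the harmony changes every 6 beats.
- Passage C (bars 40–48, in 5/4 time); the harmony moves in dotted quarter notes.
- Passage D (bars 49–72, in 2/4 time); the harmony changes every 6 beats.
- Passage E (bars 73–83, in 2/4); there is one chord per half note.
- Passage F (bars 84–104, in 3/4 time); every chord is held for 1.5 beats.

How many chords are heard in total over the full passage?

A: 15·2 = 30 beats, 30/6 = 5 chords.
B: 24·2 = 48 beats, 48/6 = 8 chords.
C: 9·5 = 45 beats, 45/1.5 = 30 chords.
D: 24·2 = 48 beats, 48/6 = 8 chords.
E: 11·2 = 22 beats, 22/2 = 11 chords.
F: 21·3 = 63 beats, 63/1.5 = 42 chords.
Total: 5 + 8 + 30 + 8 + 11 + 42 = 104.

104 chords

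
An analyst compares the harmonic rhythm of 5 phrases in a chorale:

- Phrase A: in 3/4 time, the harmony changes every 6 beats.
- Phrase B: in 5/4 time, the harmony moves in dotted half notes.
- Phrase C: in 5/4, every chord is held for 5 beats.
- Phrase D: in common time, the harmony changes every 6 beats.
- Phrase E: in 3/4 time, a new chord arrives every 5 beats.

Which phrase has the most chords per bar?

Phrase B

A: 3/6 = 0.5 chords/bar.
B: 5/3 = 5/3 chords/bar.
C: 5/5 = 1 chord/bar.
D: 4/6 = 2/3 chords/bar.
E: 3/5 = 0.6 chords/bar.
Fastest is B at 5/3 chords/bar.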